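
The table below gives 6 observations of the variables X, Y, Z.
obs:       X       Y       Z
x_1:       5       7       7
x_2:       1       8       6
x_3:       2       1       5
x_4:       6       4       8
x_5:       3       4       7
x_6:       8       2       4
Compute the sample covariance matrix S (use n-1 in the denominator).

Step 1 — column means:
  mean(X) = (5 + 1 + 2 + 6 + 3 + 8) / 6 = 25/6 = 4.1667
  mean(Y) = (7 + 8 + 1 + 4 + 4 + 2) / 6 = 26/6 = 4.3333
  mean(Z) = (7 + 6 + 5 + 8 + 7 + 4) / 6 = 37/6 = 6.1667

Step 2 — sample covariance S[i,j] = (1/(n-1)) · Σ_k (x_{k,i} - mean_i) · (x_{k,j} - mean_j), with n-1 = 5.
  S[X,X] = ((0.8333)·(0.8333) + (-3.1667)·(-3.1667) + (-2.1667)·(-2.1667) + (1.8333)·(1.8333) + (-1.1667)·(-1.1667) + (3.8333)·(3.8333)) / 5 = 34.8333/5 = 6.9667
  S[X,Y] = ((0.8333)·(2.6667) + (-3.1667)·(3.6667) + (-2.1667)·(-3.3333) + (1.8333)·(-0.3333) + (-1.1667)·(-0.3333) + (3.8333)·(-2.3333)) / 5 = -11.3333/5 = -2.2667
  S[X,Z] = ((0.8333)·(0.8333) + (-3.1667)·(-0.1667) + (-2.1667)·(-1.1667) + (1.8333)·(1.8333) + (-1.1667)·(0.8333) + (3.8333)·(-2.1667)) / 5 = -2.1667/5 = -0.4333
  S[Y,Y] = ((2.6667)·(2.6667) + (3.6667)·(3.6667) + (-3.3333)·(-3.3333) + (-0.3333)·(-0.3333) + (-0.3333)·(-0.3333) + (-2.3333)·(-2.3333)) / 5 = 37.3333/5 = 7.4667
  S[Y,Z] = ((2.6667)·(0.8333) + (3.6667)·(-0.1667) + (-3.3333)·(-1.1667) + (-0.3333)·(1.8333) + (-0.3333)·(0.8333) + (-2.3333)·(-2.1667)) / 5 = 9.6667/5 = 1.9333
  S[Z,Z] = ((0.8333)·(0.8333) + (-0.1667)·(-0.1667) + (-1.1667)·(-1.1667) + (1.8333)·(1.8333) + (0.8333)·(0.8333) + (-2.1667)·(-2.1667)) / 5 = 10.8333/5 = 2.1667

S is symmetric (S[j,i] = S[i,j]). Assembling:

S = [[6.9667, -2.2667, -0.4333],
 [-2.2667, 7.4667, 1.9333],
 [-0.4333, 1.9333, 2.1667]]


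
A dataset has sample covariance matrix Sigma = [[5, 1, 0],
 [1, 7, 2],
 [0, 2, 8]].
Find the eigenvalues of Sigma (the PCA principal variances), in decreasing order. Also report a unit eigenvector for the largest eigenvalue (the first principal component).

Step 1 — characteristic polynomial p(λ) = det(λI - Sigma) = λ³ - tr·λ² + c_1·λ - det, where tr = trace, c_1 = sum of the principal 2×2 minors, det = det(Sigma):
  tr = 5 + 7 + 8 = 20,
  c_1 = (5·7 - (1)²) + (5·8 - (0)²) + (7·8 - (2)²) = 34 + 40 + 52 = 126,
  det = 5·(7·8 - (2)²) - (1)·((1)·8 - (2)·(0)) + (0)·((1)·(2) - 7·(0)) = 5·(52) - (1)·(8) + (0)·(2) = 252.
  So p(λ) = λ³ - 20λ² + 126λ - 252.
Step 2 — look for an integer root (rational root theorem: any rational root is an integer divisor of 252). Testing λ = 6:
  p(6) = 216 - 720 + 756 - 252 = 0  ✓
  Dividing out (λ - 6): p(λ) = (λ - 6)(λ² - 14λ + 42).
Step 3 — remaining eigenvalues from the quadratic λ² - 14λ + 42 = 0:
  Δ = 14² - 4·42 = 196 - 168 = 28,  λ = (14 ± √28)/2 = (14 ± 5.2915)/2 ≈ 9.6458 or 4.3542.
  Sorted: λ_1 = 9.6458,  λ_2 = 6,  λ_3 = 4.3542  (check: sum = 20 = tr ✓).

Step 4 — unit eigenvector for λ_1 ≈ 9.6458: v spans the null space of (Sigma - λ_1 I), whose rows are
  r_1 = (-4.6458, 1, 0),  r_2 = (1, -2.6458, 2),  r_3 = (0, 2, -1.6458).
  v is orthogonal to every row, so take v ∝ r_1 × r_2 = ((1)·(2) - (0)·(-2.6458), (0)·(1) - (-4.6458)·(2), (-4.6458)·(-2.6458) - (1)·(1)) ≈ (2, 9.2915, 11.2915).
  Let u = (2, 9.2915, 11.2915).
  ||u|| = √((2)² + (9.2915)² + (11.2915)²) = √(217.8301) ≈ 14.7591,  v_1 = u/||u|| ≈ (0.1355, 0.6295, 0.7651) (||v_1|| = 1).

λ_1 = 9.6458,  λ_2 = 6,  λ_3 = 4.3542;  v_1 ≈ (0.1355, 0.6295, 0.7651)


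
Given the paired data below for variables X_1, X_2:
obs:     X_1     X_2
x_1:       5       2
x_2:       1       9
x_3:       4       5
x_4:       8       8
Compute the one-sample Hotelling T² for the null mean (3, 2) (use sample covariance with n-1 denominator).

Step 1 — sample mean vector:
  mean(X_1) = (5 + 1 + 4 + 8) / 4 = 18/4 = 4.5
  mean(X_2) = (2 + 9 + 5 + 8) / 4 = 24/4 = 6
  x̄ = (4.5, 6),  deviation x̄ - mu_0 = (4.5, 6) - (3, 2) = (1.5, 4).

Step 2 — sample covariance matrix, S[i,j] = (1/(n-1)) · Σ_k (x_{k,i} - mean_i) · (x_{k,j} - mean_j), divisor n-1 = 3:
  S[X_1,X_1] = ((0.5)·(0.5) + (-3.5)·(-3.5) + (-0.5)·(-0.5) + (3.5)·(3.5)) / 3 = 25/3 = 8.3333
  S[X_1,X_2] = ((0.5)·(-4) + (-3.5)·(3) + (-0.5)·(-1) + (3.5)·(2)) / 3 = -5/3 = -1.6667
  S[X_2,X_2] = ((-4)·(-4) + (3)·(3) + (-1)·(-1) + (2)·(2)) / 3 = 30/3 = 10
  S = [[8.3333, -1.6667],
 [-1.6667, 10]].

Step 3 — invert S. det(S) = 8.3333·10 - (-1.6667)² = 80.5556.
  S^{-1} = (1/det) · [[d, -b], [-b, a]] = [[0.1241, 0.0207],
 [0.0207, 0.1034]].

Step 4 — quadratic form (x̄ - mu_0)^T · S^{-1} · (x̄ - mu_0):
  S^{-1} · (x̄ - mu_0) = (0.269, 0.4448),
  (x̄ - mu_0)^T · [...] = (1.5)·(0.269) + (4)·(0.4448) = 2.1828.

Step 5 — scale by n: T² = 4 · 2.1828 = 8.731.

T² ≈ 8.731


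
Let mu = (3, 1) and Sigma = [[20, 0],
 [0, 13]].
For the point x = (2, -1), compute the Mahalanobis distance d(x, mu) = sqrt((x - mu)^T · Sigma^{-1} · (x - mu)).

Step 1 — centre the observation: (x - mu) = (-1, -2).

Step 2 — invert Sigma. det(Sigma) = 20·13 - (0)² = 260.
  Sigma^{-1} = (1/det) · [[d, -b], [-b, a]] = [[0.05, 0],
 [0, 0.0769]].

Step 3 — form the quadratic (x - mu)^T · Sigma^{-1} · (x - mu):
  Sigma^{-1} · (x - mu) = (-0.05, -0.1538).
  (x - mu)^T · [Sigma^{-1} · (x - mu)] = (-1)·(-0.05) + (-2)·(-0.1538) = 0.3577.

Step 4 — take square root: d = √(0.3577) ≈ 0.5981.

d(x, mu) = √(0.3577) ≈ 0.5981


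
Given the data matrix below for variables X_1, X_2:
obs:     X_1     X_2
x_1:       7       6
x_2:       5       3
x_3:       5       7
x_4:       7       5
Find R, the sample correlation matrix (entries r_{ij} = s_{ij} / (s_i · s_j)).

Step 1 — column means:
  mean(X_1) = (7 + 5 + 5 + 7) / 4 = 24/4 = 6
  mean(X_2) = (6 + 3 + 7 + 5) / 4 = 21/4 = 5.25

Step 2 — sample variances and covariances s[i,j] = (1/(n-1)) · Σ_k (x_{k,i} - mean_i) · (x_{k,j} - mean_j), with n-1 = 3:
  s[X_1,X_1] = ((1)·(1) + (-1)·(-1) + (-1)·(-1) + (1)·(1)) / 3 = 4/3 = 1.3333
  s[X_1,X_2] = ((1)·(0.75) + (-1)·(-2.25) + (-1)·(1.75) + (1)·(-0.25)) / 3 = 1/3 = 0.3333
  s[X_2,X_2] = ((0.75)·(0.75) + (-2.25)·(-2.25) + (1.75)·(1.75) + (-0.25)·(-0.25)) / 3 = 8.75/3 = 2.9167
  Sample standard deviations s_i = √(s[i,i]):
  s(X_1) = √(1.3333) = 1.1547
  s(X_2) = √(2.9167) = 1.7078

Step 3 — r_{ij} = s_{ij} / (s_i · s_j):
  r[X_1,X_1] = 1 (diagonal).
  r[X_1,X_2] = 0.3333 / (1.1547 · 1.7078) = 0.3333 / 1.972 = 0.169
  r[X_2,X_2] = 1 (diagonal).

R is symmetric with unit diagonal. Assembling:

R = [[1, 0.169],
 [0.169, 1]]


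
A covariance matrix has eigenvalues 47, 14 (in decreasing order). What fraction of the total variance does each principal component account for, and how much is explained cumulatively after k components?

Step 1 — total variance = trace(Sigma) = Σ λ_i = 47 + 14 = 61.

Step 2 — fraction explained by component i = λ_i / Σ λ:
  PC1: 47/61 = 0.7705
  PC2: 14/61 = 0.2295

Step 3 — cumulative fraction after k components = (λ_1 + ... + λ_k) / Σ λ:
  k = 1: 47/61 = 0.7705
  k = 2: (47 + 14)/61 = 61/61 = 1

Summary (fraction, with percent):

explained: PC1 0.7705 (77.05%), PC2 0.2295 (22.95%);  cumulative: 0.7705, 1


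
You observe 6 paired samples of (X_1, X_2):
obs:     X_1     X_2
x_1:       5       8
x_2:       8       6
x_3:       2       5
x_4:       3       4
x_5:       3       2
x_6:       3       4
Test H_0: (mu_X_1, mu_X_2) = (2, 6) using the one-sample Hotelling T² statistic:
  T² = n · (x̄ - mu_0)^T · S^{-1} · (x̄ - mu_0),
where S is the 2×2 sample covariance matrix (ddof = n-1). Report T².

Step 1 — sample mean vector:
  mean(X_1) = (5 + 8 + 2 + 3 + 3 + 3) / 6 = 24/6 = 4
  mean(X_2) = (8 + 6 + 5 + 4 + 2 + 4) / 6 = 29/6 = 4.8333
  x̄ = (4, 4.8333),  deviation x̄ - mu_0 = (4, 4.8333) - (2, 6) = (2, -1.1667).

Step 2 — sample covariance matrix, S[i,j] = (1/(n-1)) · Σ_k (x_{k,i} - mean_i) · (x_{k,j} - mean_j), divisor n-1 = 5:
  S[X_1,X_1] = ((1)·(1) + (4)·(4) + (-2)·(-2) + (-1)·(-1) + (-1)·(-1) + (-1)·(-1)) / 5 = 24/5 = 4.8
  S[X_1,X_2] = ((1)·(3.1667) + (4)·(1.1667) + (-2)·(0.1667) + (-1)·(-0.8333) + (-1)·(-2.8333) + (-1)·(-0.8333)) / 5 = 12/5 = 2.4
  S[X_2,X_2] = ((3.1667)·(3.1667) + (1.1667)·(1.1667) + (0.1667)·(0.1667) + (-0.8333)·(-0.8333) + (-2.8333)·(-2.8333) + (-0.8333)·(-0.8333)) / 5 = 20.8333/5 = 4.1667
  S = [[4.8, 2.4],
 [2.4, 4.1667]].

Step 3 — invert S. det(S) = 4.8·4.1667 - (2.4)² = 14.24.
  S^{-1} = (1/det) · [[d, -b], [-b, a]] = [[0.2926, -0.1685],
 [-0.1685, 0.3371]].

Step 4 — quadratic form (x̄ - mu_0)^T · S^{-1} · (x̄ - mu_0):
  S^{-1} · (x̄ - mu_0) = (0.7818, -0.7303),
  (x̄ - mu_0)^T · [...] = (2)·(0.7818) + (-1.1667)·(-0.7303) = 2.4157.

Step 5 — scale by n: T² = 6 · 2.4157 = 14.4944.

T² ≈ 14.4944


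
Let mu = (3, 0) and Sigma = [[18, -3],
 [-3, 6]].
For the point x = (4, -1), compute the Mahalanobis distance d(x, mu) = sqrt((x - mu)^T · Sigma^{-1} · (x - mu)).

Step 1 — centre the observation: (x - mu) = (1, -1).

Step 2 — invert Sigma. det(Sigma) = 18·6 - (-3)² = 99.
  Sigma^{-1} = (1/det) · [[d, -b], [-b, a]] = [[0.0606, 0.0303],
 [0.0303, 0.1818]].

Step 3 — form the quadratic (x - mu)^T · Sigma^{-1} · (x - mu):
  Sigma^{-1} · (x - mu) = (0.0303, -0.1515).
  (x - mu)^T · [Sigma^{-1} · (x - mu)] = (1)·(0.0303) + (-1)·(-0.1515) = 0.1818.

Step 4 — take square root: d = √(0.1818) ≈ 0.4264.

d(x, mu) = √(0.1818) ≈ 0.4264


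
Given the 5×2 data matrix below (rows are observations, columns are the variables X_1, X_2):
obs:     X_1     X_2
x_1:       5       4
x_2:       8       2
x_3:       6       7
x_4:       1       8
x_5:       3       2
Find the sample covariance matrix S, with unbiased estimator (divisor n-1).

Step 1 — column means:
  mean(X_1) = (5 + 8 + 6 + 1 + 3) / 5 = 23/5 = 4.6
  mean(X_2) = (4 + 2 + 7 + 8 + 2) / 5 = 23/5 = 4.6

Step 2 — sample covariance S[i,j] = (1/(n-1)) · Σ_k (x_{k,i} - mean_i) · (x_{k,j} - mean_j), with n-1 = 4.
  S[X_1,X_1] = ((0.4)·(0.4) + (3.4)·(3.4) + (1.4)·(1.4) + (-3.6)·(-3.6) + (-1.6)·(-1.6)) / 4 = 29.2/4 = 7.3
  S[X_1,X_2] = ((0.4)·(-0.6) + (3.4)·(-2.6) + (1.4)·(2.4) + (-3.6)·(3.4) + (-1.6)·(-2.6)) / 4 = -13.8/4 = -3.45
  S[X_2,X_2] = ((-0.6)·(-0.6) + (-2.6)·(-2.6) + (2.4)·(2.4) + (3.4)·(3.4) + (-2.6)·(-2.6)) / 4 = 31.2/4 = 7.8

S is symmetric (S[j,i] = S[i,j]). Assembling:

S = [[7.3, -3.45],
 [-3.45, 7.8]]


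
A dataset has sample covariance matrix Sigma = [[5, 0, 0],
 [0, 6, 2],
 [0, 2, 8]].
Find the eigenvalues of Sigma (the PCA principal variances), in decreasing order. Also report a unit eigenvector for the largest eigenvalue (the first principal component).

Step 1 — characteristic polynomial p(λ) = det(λI - Sigma) = λ³ - tr·λ² + c_1·λ - det, where tr = trace, c_1 = sum of the principal 2×2 minors, det = det(Sigma):
  tr = 5 + 6 + 8 = 19,
  c_1 = (5·6 - (0)²) + (5·8 - (0)²) + (6·8 - (2)²) = 30 + 40 + 44 = 114,
  det = 5·(6·8 - (2)²) - (0)·((0)·8 - (2)·(0)) + (0)·((0)·(2) - 6·(0)) = 5·(44) - (0)·(0) + (0)·(0) = 220.
  So p(λ) = λ³ - 19λ² + 114λ - 220.
Step 2 — look for an integer root (rational root theorem: any rational root is an integer divisor of 220). Testing λ = 5:
  p(5) = 125 - 475 + 570 - 220 = 0  ✓
  Dividing out (λ - 5): p(λ) = (λ - 5)(λ² - 14λ + 44).
Step 3 — remaining eigenvalues from the quadratic λ² - 14λ + 44 = 0:
  Δ = 14² - 4·44 = 196 - 176 = 20,  λ = (14 ± √20)/2 = (14 ± 4.4721)/2 ≈ 9.2361 or 4.7639.
  Sorted: λ_1 = 9.2361,  λ_2 = 5,  λ_3 = 4.7639  (check: sum = 19 = tr ✓).

Step 4 — unit eigenvector for λ_1 ≈ 9.2361: v spans the null space of (Sigma - λ_1 I), whose rows are
  r_1 = (-4.2361, 0, 0),  r_2 = (0, -3.2361, 2),  r_3 = (0, 2, -1.2361).
  v is orthogonal to every row, so take v ∝ r_1 × r_2 = ((0)·(2) - (0)·(-3.2361), (0)·(0) - (-4.2361)·(2), (-4.2361)·(-3.2361) - (0)·(0)) ≈ (0, 8.4721, 13.7082).
  Let u = (0, 8.4721, 13.7082).
  ||u|| = √((0)² + (8.4721)² + (13.7082)²) = √(259.6919) ≈ 16.115,  v_1 = u/||u|| ≈ (0, 0.5257, 0.8507) (||v_1|| = 1).

λ_1 = 9.2361,  λ_2 = 5,  λ_3 = 4.7639;  v_1 ≈ (0, 0.5257, 0.8507)


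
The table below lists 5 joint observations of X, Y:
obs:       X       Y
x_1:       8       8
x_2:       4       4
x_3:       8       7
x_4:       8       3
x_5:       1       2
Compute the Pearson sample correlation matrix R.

Step 1 — column means:
  mean(X) = (8 + 4 + 8 + 8 + 1) / 5 = 29/5 = 5.8
  mean(Y) = (8 + 4 + 7 + 3 + 2) / 5 = 24/5 = 4.8

Step 2 — sample variances and covariances s[i,j] = (1/(n-1)) · Σ_k (x_{k,i} - mean_i) · (x_{k,j} - mean_j), with n-1 = 4:
  s[X,X] = ((2.2)·(2.2) + (-1.8)·(-1.8) + (2.2)·(2.2) + (2.2)·(2.2) + (-4.8)·(-4.8)) / 4 = 40.8/4 = 10.2
  s[X,Y] = ((2.2)·(3.2) + (-1.8)·(-0.8) + (2.2)·(2.2) + (2.2)·(-1.8) + (-4.8)·(-2.8)) / 4 = 22.8/4 = 5.7
  s[Y,Y] = ((3.2)·(3.2) + (-0.8)·(-0.8) + (2.2)·(2.2) + (-1.8)·(-1.8) + (-2.8)·(-2.8)) / 4 = 26.8/4 = 6.7
  Sample standard deviations s_i = √(s[i,i]):
  s(X) = √(10.2) = 3.1937
  s(Y) = √(6.7) = 2.5884

Step 3 — r_{ij} = s_{ij} / (s_i · s_j):
  r[X,X] = 1 (diagonal).
  r[X,Y] = 5.7 / (3.1937 · 2.5884) = 5.7 / 8.2668 = 0.6895
  r[Y,Y] = 1 (diagonal).

R is symmetric with unit diagonal. Assembling:

R = [[1, 0.6895],
 [0.6895, 1]]


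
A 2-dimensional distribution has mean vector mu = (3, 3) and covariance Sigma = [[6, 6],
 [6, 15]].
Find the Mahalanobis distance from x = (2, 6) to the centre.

Step 1 — centre the observation: (x - mu) = (-1, 3).

Step 2 — invert Sigma. det(Sigma) = 6·15 - (6)² = 54.
  Sigma^{-1} = (1/det) · [[d, -b], [-b, a]] = [[0.2778, -0.1111],
 [-0.1111, 0.1111]].

Step 3 — form the quadratic (x - mu)^T · Sigma^{-1} · (x - mu):
  Sigma^{-1} · (x - mu) = (-0.6111, 0.4444).
  (x - mu)^T · [Sigma^{-1} · (x - mu)] = (-1)·(-0.6111) + (3)·(0.4444) = 1.9444.

Step 4 — take square root: d = √(1.9444) ≈ 1.3944.

d(x, mu) = √(1.9444) ≈ 1.3944


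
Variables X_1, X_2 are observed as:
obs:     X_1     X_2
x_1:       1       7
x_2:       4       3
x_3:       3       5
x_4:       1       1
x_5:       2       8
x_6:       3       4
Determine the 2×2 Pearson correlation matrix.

Step 1 — column means:
  mean(X_1) = (1 + 4 + 3 + 1 + 2 + 3) / 6 = 14/6 = 2.3333
  mean(X_2) = (7 + 3 + 5 + 1 + 8 + 4) / 6 = 28/6 = 4.6667

Step 2 — sample variances and covariances s[i,j] = (1/(n-1)) · Σ_k (x_{k,i} - mean_i) · (x_{k,j} - mean_j), with n-1 = 5:
  s[X_1,X_1] = ((-1.3333)·(-1.3333) + (1.6667)·(1.6667) + (0.6667)·(0.6667) + (-1.3333)·(-1.3333) + (-0.3333)·(-0.3333) + (0.6667)·(0.6667)) / 5 = 7.3333/5 = 1.4667
  s[X_1,X_2] = ((-1.3333)·(2.3333) + (1.6667)·(-1.6667) + (0.6667)·(0.3333) + (-1.3333)·(-3.6667) + (-0.3333)·(3.3333) + (0.6667)·(-0.6667)) / 5 = -2.3333/5 = -0.4667
  s[X_2,X_2] = ((2.3333)·(2.3333) + (-1.6667)·(-1.6667) + (0.3333)·(0.3333) + (-3.6667)·(-3.6667) + (3.3333)·(3.3333) + (-0.6667)·(-0.6667)) / 5 = 33.3333/5 = 6.6667
  Sample standard deviations s_i = √(s[i,i]):
  s(X_1) = √(1.4667) = 1.2111
  s(X_2) = √(6.6667) = 2.582

Step 3 — r_{ij} = s_{ij} / (s_i · s_j):
  r[X_1,X_1] = 1 (diagonal).
  r[X_1,X_2] = -0.4667 / (1.2111 · 2.582) = -0.4667 / 3.1269 = -0.1492
  r[X_2,X_2] = 1 (diagonal).

R is symmetric with unit diagonal. Assembling:

R = [[1, -0.1492],
 [-0.1492, 1]]


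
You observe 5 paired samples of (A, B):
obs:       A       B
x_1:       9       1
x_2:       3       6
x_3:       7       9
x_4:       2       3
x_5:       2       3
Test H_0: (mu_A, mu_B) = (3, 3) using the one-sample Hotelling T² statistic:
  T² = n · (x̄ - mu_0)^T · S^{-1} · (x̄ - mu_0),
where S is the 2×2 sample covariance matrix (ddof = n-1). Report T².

Step 1 — sample mean vector:
  mean(A) = (9 + 3 + 7 + 2 + 2) / 5 = 23/5 = 4.6
  mean(B) = (1 + 6 + 9 + 3 + 3) / 5 = 22/5 = 4.4
  x̄ = (4.6, 4.4),  deviation x̄ - mu_0 = (4.6, 4.4) - (3, 3) = (1.6, 1.4).

Step 2 — sample covariance matrix, S[i,j] = (1/(n-1)) · Σ_k (x_{k,i} - mean_i) · (x_{k,j} - mean_j), divisor n-1 = 4:
  S[A,A] = ((4.4)·(4.4) + (-1.6)·(-1.6) + (2.4)·(2.4) + (-2.6)·(-2.6) + (-2.6)·(-2.6)) / 4 = 41.2/4 = 10.3
  S[A,B] = ((4.4)·(-3.4) + (-1.6)·(1.6) + (2.4)·(4.6) + (-2.6)·(-1.4) + (-2.6)·(-1.4)) / 4 = 0.8/4 = 0.2
  S[B,B] = ((-3.4)·(-3.4) + (1.6)·(1.6) + (4.6)·(4.6) + (-1.4)·(-1.4) + (-1.4)·(-1.4)) / 4 = 39.2/4 = 9.8
  S = [[10.3, 0.2],
 [0.2, 9.8]].

Step 3 — invert S. det(S) = 10.3·9.8 - (0.2)² = 100.9.
  S^{-1} = (1/det) · [[d, -b], [-b, a]] = [[0.0971, -0.002],
 [-0.002, 0.1021]].

Step 4 — quadratic form (x̄ - mu_0)^T · S^{-1} · (x̄ - mu_0):
  S^{-1} · (x̄ - mu_0) = (0.1526, 0.1397),
  (x̄ - mu_0)^T · [...] = (1.6)·(0.1526) + (1.4)·(0.1397) = 0.4398.

Step 5 — scale by n: T² = 5 · 0.4398 = 2.1992.

T² ≈ 2.1992


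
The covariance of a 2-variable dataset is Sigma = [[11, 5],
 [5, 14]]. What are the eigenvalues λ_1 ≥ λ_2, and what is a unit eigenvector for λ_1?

Step 1 — characteristic polynomial of 2×2 Sigma:
  det(Sigma - λI) = λ² - trace · λ + det = 0.
  trace = 11 + 14 = 25, det = 11·14 - (5)² = 129.
Step 2 — discriminant:
  Δ = trace² - 4·det = 625 - 516 = 109.
Step 3 — eigenvalues:
  λ = (trace ± √Δ)/2 = (25 ± 10.4403)/2,
  λ_1 = 17.7202,  λ_2 = 7.2798.

Step 4 — unit eigenvector for λ_1: solve (Sigma - λ_1 I)v = 0. First row:
  (11 - 17.7202)·v_x + (5)·v_y = 0, i.e. (-6.7202)·v_x + (5)·v_y = 0,
  so v ∝ (b, λ_1 - a) = (5, 6.7202) = u.
  ||u|| = √((5)² + (6.7202)²) = √(70.1605) ≈ 8.3762,
  v_1 = u/||u|| ≈ (0.5969, 0.8023) (||v_1|| = 1).

λ_1 = 17.7202,  λ_2 = 7.2798;  v_1 ≈ (0.5969, 0.8023)


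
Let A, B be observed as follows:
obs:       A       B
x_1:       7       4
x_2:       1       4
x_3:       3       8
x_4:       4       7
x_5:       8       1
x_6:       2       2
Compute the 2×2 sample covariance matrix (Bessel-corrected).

Step 1 — column means:
  mean(A) = (7 + 1 + 3 + 4 + 8 + 2) / 6 = 25/6 = 4.1667
  mean(B) = (4 + 4 + 8 + 7 + 1 + 2) / 6 = 26/6 = 4.3333

Step 2 — sample covariance S[i,j] = (1/(n-1)) · Σ_k (x_{k,i} - mean_i) · (x_{k,j} - mean_j), with n-1 = 5.
  S[A,A] = ((2.8333)·(2.8333) + (-3.1667)·(-3.1667) + (-1.1667)·(-1.1667) + (-0.1667)·(-0.1667) + (3.8333)·(3.8333) + (-2.1667)·(-2.1667)) / 5 = 38.8333/5 = 7.7667
  S[A,B] = ((2.8333)·(-0.3333) + (-3.1667)·(-0.3333) + (-1.1667)·(3.6667) + (-0.1667)·(2.6667) + (3.8333)·(-3.3333) + (-2.1667)·(-2.3333)) / 5 = -12.3333/5 = -2.4667
  S[B,B] = ((-0.3333)·(-0.3333) + (-0.3333)·(-0.3333) + (3.6667)·(3.6667) + (2.6667)·(2.6667) + (-3.3333)·(-3.3333) + (-2.3333)·(-2.3333)) / 5 = 37.3333/5 = 7.4667

S is symmetric (S[j,i] = S[i,j]). Assembling:

S = [[7.7667, -2.4667],
 [-2.4667, 7.4667]]


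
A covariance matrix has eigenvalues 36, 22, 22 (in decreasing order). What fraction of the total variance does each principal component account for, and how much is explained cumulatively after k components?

Step 1 — total variance = trace(Sigma) = Σ λ_i = 36 + 22 + 22 = 80.

Step 2 — fraction explained by component i = λ_i / Σ λ:
  PC1: 36/80 = 0.45
  PC2: 22/80 = 0.275
  PC3: 22/80 = 0.275

Step 3 — cumulative fraction after k components = (λ_1 + ... + λ_k) / Σ λ:
  k = 1: 36/80 = 0.45
  k = 2: (36 + 22)/80 = 58/80 = 0.725
  k = 3: (36 + 22 + 22)/80 = 80/80 = 1

Summary (fraction, with percent):

explained: PC1 0.45 (45%), PC2 0.275 (27.5%), PC3 0.275 (27.5%);  cumulative: 0.45, 0.725, 1


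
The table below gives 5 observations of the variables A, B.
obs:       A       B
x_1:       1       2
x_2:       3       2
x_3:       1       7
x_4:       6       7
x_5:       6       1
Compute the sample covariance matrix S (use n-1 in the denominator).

Step 1 — column means:
  mean(A) = (1 + 3 + 1 + 6 + 6) / 5 = 17/5 = 3.4
  mean(B) = (2 + 2 + 7 + 7 + 1) / 5 = 19/5 = 3.8

Step 2 — sample covariance S[i,j] = (1/(n-1)) · Σ_k (x_{k,i} - mean_i) · (x_{k,j} - mean_j), with n-1 = 4.
  S[A,A] = ((-2.4)·(-2.4) + (-0.4)·(-0.4) + (-2.4)·(-2.4) + (2.6)·(2.6) + (2.6)·(2.6)) / 4 = 25.2/4 = 6.3
  S[A,B] = ((-2.4)·(-1.8) + (-0.4)·(-1.8) + (-2.4)·(3.2) + (2.6)·(3.2) + (2.6)·(-2.8)) / 4 = -1.6/4 = -0.4
  S[B,B] = ((-1.8)·(-1.8) + (-1.8)·(-1.8) + (3.2)·(3.2) + (3.2)·(3.2) + (-2.8)·(-2.8)) / 4 = 34.8/4 = 8.7

S is symmetric (S[j,i] = S[i,j]). Assembling:

S = [[6.3, -0.4],
 [-0.4, 8.7]]


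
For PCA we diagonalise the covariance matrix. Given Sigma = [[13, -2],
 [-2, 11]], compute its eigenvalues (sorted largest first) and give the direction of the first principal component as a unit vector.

Step 1 — characteristic polynomial of 2×2 Sigma:
  det(Sigma - λI) = λ² - trace · λ + det = 0.
  trace = 13 + 11 = 24, det = 13·11 - (-2)² = 139.
Step 2 — discriminant:
  Δ = trace² - 4·det = 576 - 556 = 20.
Step 3 — eigenvalues:
  λ = (trace ± √Δ)/2 = (24 ± 4.4721)/2,
  λ_1 = 14.2361,  λ_2 = 9.7639.

Step 4 — unit eigenvector for λ_1: solve (Sigma - λ_1 I)v = 0. First row:
  (13 - 14.2361)·v_x + (-2)·v_y = 0, i.e. (-1.2361)·v_x + (-2)·v_y = 0,
  so v ∝ (b, λ_1 - a) = (-2, 1.2361); multiply by -1 so the first entry is positive: u = (2, -1.2361).
  ||u|| = √((2)² + (-1.2361)²) = √(5.5279) ≈ 2.3511,
  v_1 = u/||u|| ≈ (0.8507, -0.5257) (||v_1|| = 1).

λ_1 = 14.2361,  λ_2 = 9.7639;  v_1 ≈ (0.8507, -0.5257)


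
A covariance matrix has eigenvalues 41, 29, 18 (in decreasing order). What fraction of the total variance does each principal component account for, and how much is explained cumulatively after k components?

Step 1 — total variance = trace(Sigma) = Σ λ_i = 41 + 29 + 18 = 88.

Step 2 — fraction explained by component i = λ_i / Σ λ:
  PC1: 41/88 = 0.4659
  PC2: 29/88 = 0.3295
  PC3: 18/88 = 0.2045

Step 3 — cumulative fraction after k components = (λ_1 + ... + λ_k) / Σ λ:
  k = 1: 41/88 = 0.4659
  k = 2: (41 + 29)/88 = 70/88 = 0.7955
  k = 3: (41 + 29 + 18)/88 = 88/88 = 1

Summary (fraction, with percent):

explained: PC1 0.4659 (46.59%), PC2 0.3295 (32.95%), PC3 0.2045 (20.45%);  cumulative: 0.4659, 0.7955, 1


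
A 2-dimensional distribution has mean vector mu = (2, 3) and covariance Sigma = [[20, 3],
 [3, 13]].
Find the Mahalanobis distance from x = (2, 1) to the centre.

Step 1 — centre the observation: (x - mu) = (0, -2).

Step 2 — invert Sigma. det(Sigma) = 20·13 - (3)² = 251.
  Sigma^{-1} = (1/det) · [[d, -b], [-b, a]] = [[0.0518, -0.012],
 [-0.012, 0.0797]].

Step 3 — form the quadratic (x - mu)^T · Sigma^{-1} · (x - mu):
  Sigma^{-1} · (x - mu) = (0.0239, -0.1594).
  (x - mu)^T · [Sigma^{-1} · (x - mu)] = (0)·(0.0239) + (-2)·(-0.1594) = 0.3187.

Step 4 — take square root: d = √(0.3187) ≈ 0.5646.

d(x, mu) = √(0.3187) ≈ 0.5646


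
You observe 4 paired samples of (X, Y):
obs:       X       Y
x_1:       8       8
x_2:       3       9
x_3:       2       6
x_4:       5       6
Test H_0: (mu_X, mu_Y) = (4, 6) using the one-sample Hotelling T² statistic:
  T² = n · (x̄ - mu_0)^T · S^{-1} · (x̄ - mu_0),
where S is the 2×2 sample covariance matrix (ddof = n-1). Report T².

Step 1 — sample mean vector:
  mean(X) = (8 + 3 + 2 + 5) / 4 = 18/4 = 4.5
  mean(Y) = (8 + 9 + 6 + 6) / 4 = 29/4 = 7.25
  x̄ = (4.5, 7.25),  deviation x̄ - mu_0 = (4.5, 7.25) - (4, 6) = (0.5, 1.25).

Step 2 — sample covariance matrix, S[i,j] = (1/(n-1)) · Σ_k (x_{k,i} - mean_i) · (x_{k,j} - mean_j), divisor n-1 = 3:
  S[X,X] = ((3.5)·(3.5) + (-1.5)·(-1.5) + (-2.5)·(-2.5) + (0.5)·(0.5)) / 3 = 21/3 = 7
  S[X,Y] = ((3.5)·(0.75) + (-1.5)·(1.75) + (-2.5)·(-1.25) + (0.5)·(-1.25)) / 3 = 2.5/3 = 0.8333
  S[Y,Y] = ((0.75)·(0.75) + (1.75)·(1.75) + (-1.25)·(-1.25) + (-1.25)·(-1.25)) / 3 = 6.75/3 = 2.25
  S = [[7, 0.8333],
 [0.8333, 2.25]].

Step 3 — invert S. det(S) = 7·2.25 - (0.8333)² = 15.0556.
  S^{-1} = (1/det) · [[d, -b], [-b, a]] = [[0.1494, -0.0554],
 [-0.0554, 0.4649]].

Step 4 — quadratic form (x̄ - mu_0)^T · S^{-1} · (x̄ - mu_0):
  S^{-1} · (x̄ - mu_0) = (0.0055, 0.5535),
  (x̄ - mu_0)^T · [...] = (0.5)·(0.0055) + (1.25)·(0.5535) = 0.6946.

Step 5 — scale by n: T² = 4 · 0.6946 = 2.7786.

T² ≈ 2.7786


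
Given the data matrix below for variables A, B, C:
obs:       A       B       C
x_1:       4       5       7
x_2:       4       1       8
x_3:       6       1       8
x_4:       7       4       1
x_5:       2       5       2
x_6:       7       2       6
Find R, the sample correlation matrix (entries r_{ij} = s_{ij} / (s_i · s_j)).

Step 1 — column means:
  mean(A) = (4 + 4 + 6 + 7 + 2 + 7) / 6 = 30/6 = 5
  mean(B) = (5 + 1 + 1 + 4 + 5 + 2) / 6 = 18/6 = 3
  mean(C) = (7 + 8 + 8 + 1 + 2 + 6) / 6 = 32/6 = 5.3333

Step 2 — sample variances and covariances s[i,j] = (1/(n-1)) · Σ_k (x_{k,i} - mean_i) · (x_{k,j} - mean_j), with n-1 = 5:
  s[A,A] = ((-1)·(-1) + (-1)·(-1) + (1)·(1) + (2)·(2) + (-3)·(-3) + (2)·(2)) / 5 = 20/5 = 4
  s[A,B] = ((-1)·(2) + (-1)·(-2) + (1)·(-2) + (2)·(1) + (-3)·(2) + (2)·(-1)) / 5 = -8/5 = -1.6
  s[A,C] = ((-1)·(1.6667) + (-1)·(2.6667) + (1)·(2.6667) + (2)·(-4.3333) + (-3)·(-3.3333) + (2)·(0.6667)) / 5 = 1/5 = 0.2
  s[B,B] = ((2)·(2) + (-2)·(-2) + (-2)·(-2) + (1)·(1) + (2)·(2) + (-1)·(-1)) / 5 = 18/5 = 3.6
  s[B,C] = ((2)·(1.6667) + (-2)·(2.6667) + (-2)·(2.6667) + (1)·(-4.3333) + (2)·(-3.3333) + (-1)·(0.6667)) / 5 = -19/5 = -3.8
  s[C,C] = ((1.6667)·(1.6667) + (2.6667)·(2.6667) + (2.6667)·(2.6667) + (-4.3333)·(-4.3333) + (-3.3333)·(-3.3333) + (0.6667)·(0.6667)) / 5 = 47.3333/5 = 9.4667
  Sample standard deviations s_i = √(s[i,i]):
  s(A) = √(4) = 2
  s(B) = √(3.6) = 1.8974
  s(C) = √(9.4667) = 3.0768

Step 3 — r_{ij} = s_{ij} / (s_i · s_j):
  r[A,A] = 1 (diagonal).
  r[A,B] = -1.6 / (2 · 1.8974) = -1.6 / 3.7947 = -0.4216
  r[A,C] = 0.2 / (2 · 3.0768) = 0.2 / 6.1536 = 0.0325
  r[B,B] = 1 (diagonal).
  r[B,C] = -3.8 / (1.8974 · 3.0768) = -3.8 / 5.8378 = -0.6509
  r[C,C] = 1 (diagonal).

R is symmetric with unit diagonal. Assembling:

R = [[1, -0.4216, 0.0325],
 [-0.4216, 1, -0.6509],
 [0.0325, -0.6509, 1]]


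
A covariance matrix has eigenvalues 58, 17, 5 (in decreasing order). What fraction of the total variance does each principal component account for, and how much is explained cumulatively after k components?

Step 1 — total variance = trace(Sigma) = Σ λ_i = 58 + 17 + 5 = 80.

Step 2 — fraction explained by component i = λ_i / Σ λ:
  PC1: 58/80 = 0.725
  PC2: 17/80 = 0.2125
  PC3: 5/80 = 0.0625

Step 3 — cumulative fraction after k components = (λ_1 + ... + λ_k) / Σ λ:
  k = 1: 58/80 = 0.725
  k = 2: (58 + 17)/80 = 75/80 = 0.9375
  k = 3: (58 + 17 + 5)/80 = 80/80 = 1

Summary (fraction, with percent):

explained: PC1 0.725 (72.5%), PC2 0.2125 (21.25%), PC3 0.0625 (6.25%);  cumulative: 0.725, 0.9375, 1


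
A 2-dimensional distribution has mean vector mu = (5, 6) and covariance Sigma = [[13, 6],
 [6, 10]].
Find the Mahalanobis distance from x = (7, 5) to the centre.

Step 1 — centre the observation: (x - mu) = (2, -1).

Step 2 — invert Sigma. det(Sigma) = 13·10 - (6)² = 94.
  Sigma^{-1} = (1/det) · [[d, -b], [-b, a]] = [[0.1064, -0.0638],
 [-0.0638, 0.1383]].

Step 3 — form the quadratic (x - mu)^T · Sigma^{-1} · (x - mu):
  Sigma^{-1} · (x - mu) = (0.2766, -0.266).
  (x - mu)^T · [Sigma^{-1} · (x - mu)] = (2)·(0.2766) + (-1)·(-0.266) = 0.8191.

Step 4 — take square root: d = √(0.8191) ≈ 0.9051.

d(x, mu) = √(0.8191) ≈ 0.9051


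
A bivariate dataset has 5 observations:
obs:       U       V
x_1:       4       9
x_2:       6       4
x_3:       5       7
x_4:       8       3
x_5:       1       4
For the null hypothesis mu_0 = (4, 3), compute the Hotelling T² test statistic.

Step 1 — sample mean vector:
  mean(U) = (4 + 6 + 5 + 8 + 1) / 5 = 24/5 = 4.8
  mean(V) = (9 + 4 + 7 + 3 + 4) / 5 = 27/5 = 5.4
  x̄ = (4.8, 5.4),  deviation x̄ - mu_0 = (4.8, 5.4) - (4, 3) = (0.8, 2.4).

Step 2 — sample covariance matrix, S[i,j] = (1/(n-1)) · Σ_k (x_{k,i} - mean_i) · (x_{k,j} - mean_j), divisor n-1 = 4:
  S[U,U] = ((-0.8)·(-0.8) + (1.2)·(1.2) + (0.2)·(0.2) + (3.2)·(3.2) + (-3.8)·(-3.8)) / 4 = 26.8/4 = 6.7
  S[U,V] = ((-0.8)·(3.6) + (1.2)·(-1.4) + (0.2)·(1.6) + (3.2)·(-2.4) + (-3.8)·(-1.4)) / 4 = -6.6/4 = -1.65
  S[V,V] = ((3.6)·(3.6) + (-1.4)·(-1.4) + (1.6)·(1.6) + (-2.4)·(-2.4) + (-1.4)·(-1.4)) / 4 = 25.2/4 = 6.3
  S = [[6.7, -1.65],
 [-1.65, 6.3]].

Step 3 — invert S. det(S) = 6.7·6.3 - (-1.65)² = 39.4875.
  S^{-1} = (1/det) · [[d, -b], [-b, a]] = [[0.1595, 0.0418],
 [0.0418, 0.1697]].

Step 4 — quadratic form (x̄ - mu_0)^T · S^{-1} · (x̄ - mu_0):
  S^{-1} · (x̄ - mu_0) = (0.2279, 0.4406),
  (x̄ - mu_0)^T · [...] = (0.8)·(0.2279) + (2.4)·(0.4406) = 1.2399.

Step 5 — scale by n: T² = 5 · 1.2399 = 6.1994.

T² ≈ 6.1994


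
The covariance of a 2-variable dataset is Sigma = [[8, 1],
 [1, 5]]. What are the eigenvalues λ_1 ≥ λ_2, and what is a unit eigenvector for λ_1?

Step 1 — characteristic polynomial of 2×2 Sigma:
  det(Sigma - λI) = λ² - trace · λ + det = 0.
  trace = 8 + 5 = 13, det = 8·5 - (1)² = 39.
Step 2 — discriminant:
  Δ = trace² - 4·det = 169 - 156 = 13.
Step 3 — eigenvalues:
  λ = (trace ± √Δ)/2 = (13 ± 3.6056)/2,
  λ_1 = 8.3028,  λ_2 = 4.6972.

Step 4 — unit eigenvector for λ_1: solve (Sigma - λ_1 I)v = 0. First row:
  (8 - 8.3028)·v_x + (1)·v_y = 0, i.e. (-0.3028)·v_x + (1)·v_y = 0,
  so v ∝ (b, λ_1 - a) = (1, 0.3028) = u.
  ||u|| = √((1)² + (0.3028)²) = √(1.0917) ≈ 1.0448,
  v_1 = u/||u|| ≈ (0.9571, 0.2898) (||v_1|| = 1).

λ_1 = 8.3028,  λ_2 = 4.6972;  v_1 ≈ (0.9571, 0.2898)


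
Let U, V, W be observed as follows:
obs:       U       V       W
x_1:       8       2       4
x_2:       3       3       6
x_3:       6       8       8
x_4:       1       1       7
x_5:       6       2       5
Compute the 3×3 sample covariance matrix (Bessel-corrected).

Step 1 — column means:
  mean(U) = (8 + 3 + 6 + 1 + 6) / 5 = 24/5 = 4.8
  mean(V) = (2 + 3 + 8 + 1 + 2) / 5 = 16/5 = 3.2
  mean(W) = (4 + 6 + 8 + 7 + 5) / 5 = 30/5 = 6

Step 2 — sample covariance S[i,j] = (1/(n-1)) · Σ_k (x_{k,i} - mean_i) · (x_{k,j} - mean_j), with n-1 = 4.
  S[U,U] = ((3.2)·(3.2) + (-1.8)·(-1.8) + (1.2)·(1.2) + (-3.8)·(-3.8) + (1.2)·(1.2)) / 4 = 30.8/4 = 7.7
  S[U,V] = ((3.2)·(-1.2) + (-1.8)·(-0.2) + (1.2)·(4.8) + (-3.8)·(-2.2) + (1.2)·(-1.2)) / 4 = 9.2/4 = 2.3
  S[U,W] = ((3.2)·(-2) + (-1.8)·(0) + (1.2)·(2) + (-3.8)·(1) + (1.2)·(-1)) / 4 = -9/4 = -2.25
  S[V,V] = ((-1.2)·(-1.2) + (-0.2)·(-0.2) + (4.8)·(4.8) + (-2.2)·(-2.2) + (-1.2)·(-1.2)) / 4 = 30.8/4 = 7.7
  S[V,W] = ((-1.2)·(-2) + (-0.2)·(0) + (4.8)·(2) + (-2.2)·(1) + (-1.2)·(-1)) / 4 = 11/4 = 2.75
  S[W,W] = ((-2)·(-2) + (0)·(0) + (2)·(2) + (1)·(1) + (-1)·(-1)) / 4 = 10/4 = 2.5

S is symmetric (S[j,i] = S[i,j]). Assembling:

S = [[7.7, 2.3, -2.25],
 [2.3, 7.7, 2.75],
 [-2.25, 2.75, 2.5]]


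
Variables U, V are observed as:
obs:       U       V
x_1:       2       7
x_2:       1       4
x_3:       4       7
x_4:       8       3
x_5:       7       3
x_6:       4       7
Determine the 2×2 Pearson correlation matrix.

Step 1 — column means:
  mean(U) = (2 + 1 + 4 + 8 + 7 + 4) / 6 = 26/6 = 4.3333
  mean(V) = (7 + 4 + 7 + 3 + 3 + 7) / 6 = 31/6 = 5.1667

Step 2 — sample variances and covariances s[i,j] = (1/(n-1)) · Σ_k (x_{k,i} - mean_i) · (x_{k,j} - mean_j), with n-1 = 5:
  s[U,U] = ((-2.3333)·(-2.3333) + (-3.3333)·(-3.3333) + (-0.3333)·(-0.3333) + (3.6667)·(3.6667) + (2.6667)·(2.6667) + (-0.3333)·(-0.3333)) / 5 = 37.3333/5 = 7.4667
  s[U,V] = ((-2.3333)·(1.8333) + (-3.3333)·(-1.1667) + (-0.3333)·(1.8333) + (3.6667)·(-2.1667) + (2.6667)·(-2.1667) + (-0.3333)·(1.8333)) / 5 = -15.3333/5 = -3.0667
  s[V,V] = ((1.8333)·(1.8333) + (-1.1667)·(-1.1667) + (1.8333)·(1.8333) + (-2.1667)·(-2.1667) + (-2.1667)·(-2.1667) + (1.8333)·(1.8333)) / 5 = 20.8333/5 = 4.1667
  Sample standard deviations s_i = √(s[i,i]):
  s(U) = √(7.4667) = 2.7325
  s(V) = √(4.1667) = 2.0412

Step 3 — r_{ij} = s_{ij} / (s_i · s_j):
  r[U,U] = 1 (diagonal).
  r[U,V] = -3.0667 / (2.7325 · 2.0412) = -3.0667 / 5.5777 = -0.5498
  r[V,V] = 1 (diagonal).

R is symmetric with unit diagonal. Assembling:

R = [[1, -0.5498],
 [-0.5498, 1]]


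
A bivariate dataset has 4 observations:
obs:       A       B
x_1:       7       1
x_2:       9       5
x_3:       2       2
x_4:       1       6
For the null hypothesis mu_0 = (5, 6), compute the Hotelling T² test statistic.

Step 1 — sample mean vector:
  mean(A) = (7 + 9 + 2 + 1) / 4 = 19/4 = 4.75
  mean(B) = (1 + 5 + 2 + 6) / 4 = 14/4 = 3.5
  x̄ = (4.75, 3.5),  deviation x̄ - mu_0 = (4.75, 3.5) - (5, 6) = (-0.25, -2.5).

Step 2 — sample covariance matrix, S[i,j] = (1/(n-1)) · Σ_k (x_{k,i} - mean_i) · (x_{k,j} - mean_j), divisor n-1 = 3:
  S[A,A] = ((2.25)·(2.25) + (4.25)·(4.25) + (-2.75)·(-2.75) + (-3.75)·(-3.75)) / 3 = 44.75/3 = 14.9167
  S[A,B] = ((2.25)·(-2.5) + (4.25)·(1.5) + (-2.75)·(-1.5) + (-3.75)·(2.5)) / 3 = -4.5/3 = -1.5
  S[B,B] = ((-2.5)·(-2.5) + (1.5)·(1.5) + (-1.5)·(-1.5) + (2.5)·(2.5)) / 3 = 17/3 = 5.6667
  S = [[14.9167, -1.5],
 [-1.5, 5.6667]].

Step 3 — invert S. det(S) = 14.9167·5.6667 - (-1.5)² = 82.2778.
  S^{-1} = (1/det) · [[d, -b], [-b, a]] = [[0.0689, 0.0182],
 [0.0182, 0.1813]].

Step 4 — quadratic form (x̄ - mu_0)^T · S^{-1} · (x̄ - mu_0):
  S^{-1} · (x̄ - mu_0) = (-0.0628, -0.4578),
  (x̄ - mu_0)^T · [...] = (-0.25)·(-0.0628) + (-2.5)·(-0.4578) = 1.1602.

Step 5 — scale by n: T² = 4 · 1.1602 = 4.6408.

T² ≈ 4.6408


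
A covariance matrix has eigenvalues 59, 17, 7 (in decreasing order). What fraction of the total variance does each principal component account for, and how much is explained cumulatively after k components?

Step 1 — total variance = trace(Sigma) = Σ λ_i = 59 + 17 + 7 = 83.

Step 2 — fraction explained by component i = λ_i / Σ λ:
  PC1: 59/83 = 0.7108
  PC2: 17/83 = 0.2048
  PC3: 7/83 = 0.0843

Step 3 — cumulative fraction after k components = (λ_1 + ... + λ_k) / Σ λ:
  k = 1: 59/83 = 0.7108
  k = 2: (59 + 17)/83 = 76/83 = 0.9157
  k = 3: (59 + 17 + 7)/83 = 83/83 = 1

Summary (fraction, with percent):

explained: PC1 0.7108 (71.08%), PC2 0.2048 (20.48%), PC3 0.0843 (8.43%);  cumulative: 0.7108, 0.9157, 1


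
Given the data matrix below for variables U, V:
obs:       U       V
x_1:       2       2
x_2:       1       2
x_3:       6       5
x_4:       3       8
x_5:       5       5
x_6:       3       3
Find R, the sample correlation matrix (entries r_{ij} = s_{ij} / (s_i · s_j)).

Step 1 — column means:
  mean(U) = (2 + 1 + 6 + 3 + 5 + 3) / 6 = 20/6 = 3.3333
  mean(V) = (2 + 2 + 5 + 8 + 5 + 3) / 6 = 25/6 = 4.1667

Step 2 — sample variances and covariances s[i,j] = (1/(n-1)) · Σ_k (x_{k,i} - mean_i) · (x_{k,j} - mean_j), with n-1 = 5:
  s[U,U] = ((-1.3333)·(-1.3333) + (-2.3333)·(-2.3333) + (2.6667)·(2.6667) + (-0.3333)·(-0.3333) + (1.6667)·(1.6667) + (-0.3333)·(-0.3333)) / 5 = 17.3333/5 = 3.4667
  s[U,V] = ((-1.3333)·(-2.1667) + (-2.3333)·(-2.1667) + (2.6667)·(0.8333) + (-0.3333)·(3.8333) + (1.6667)·(0.8333) + (-0.3333)·(-1.1667)) / 5 = 10.6667/5 = 2.1333
  s[V,V] = ((-2.1667)·(-2.1667) + (-2.1667)·(-2.1667) + (0.8333)·(0.8333) + (3.8333)·(3.8333) + (0.8333)·(0.8333) + (-1.1667)·(-1.1667)) / 5 = 26.8333/5 = 5.3667
  Sample standard deviations s_i = √(s[i,i]):
  s(U) = √(3.4667) = 1.8619
  s(V) = √(5.3667) = 2.3166

Step 3 — r_{ij} = s_{ij} / (s_i · s_j):
  r[U,U] = 1 (diagonal).
  r[U,V] = 2.1333 / (1.8619 · 2.3166) = 2.1333 / 4.3133 = 0.4946
  r[V,V] = 1 (diagonal).

R is symmetric with unit diagonal. Assembling:

R = [[1, 0.4946],
 [0.4946, 1]]


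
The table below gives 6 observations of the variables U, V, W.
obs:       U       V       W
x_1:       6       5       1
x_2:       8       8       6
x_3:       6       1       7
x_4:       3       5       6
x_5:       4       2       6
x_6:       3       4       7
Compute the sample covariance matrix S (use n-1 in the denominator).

Step 1 — column means:
  mean(U) = (6 + 8 + 6 + 3 + 4 + 3) / 6 = 30/6 = 5
  mean(V) = (5 + 8 + 1 + 5 + 2 + 4) / 6 = 25/6 = 4.1667
  mean(W) = (1 + 6 + 7 + 6 + 6 + 7) / 6 = 33/6 = 5.5

Step 2 — sample covariance S[i,j] = (1/(n-1)) · Σ_k (x_{k,i} - mean_i) · (x_{k,j} - mean_j), with n-1 = 5.
  S[U,U] = ((1)·(1) + (3)·(3) + (1)·(1) + (-2)·(-2) + (-1)·(-1) + (-2)·(-2)) / 5 = 20/5 = 4
  S[U,V] = ((1)·(0.8333) + (3)·(3.8333) + (1)·(-3.1667) + (-2)·(0.8333) + (-1)·(-2.1667) + (-2)·(-0.1667)) / 5 = 10/5 = 2
  S[U,W] = ((1)·(-4.5) + (3)·(0.5) + (1)·(1.5) + (-2)·(0.5) + (-1)·(0.5) + (-2)·(1.5)) / 5 = -6/5 = -1.2
  S[V,V] = ((0.8333)·(0.8333) + (3.8333)·(3.8333) + (-3.1667)·(-3.1667) + (0.8333)·(0.8333) + (-2.1667)·(-2.1667) + (-0.1667)·(-0.1667)) / 5 = 30.8333/5 = 6.1667
  S[V,W] = ((0.8333)·(-4.5) + (3.8333)·(0.5) + (-3.1667)·(1.5) + (0.8333)·(0.5) + (-2.1667)·(0.5) + (-0.1667)·(1.5)) / 5 = -7.5/5 = -1.5
  S[W,W] = ((-4.5)·(-4.5) + (0.5)·(0.5) + (1.5)·(1.5) + (0.5)·(0.5) + (0.5)·(0.5) + (1.5)·(1.5)) / 5 = 25.5/5 = 5.1

S is symmetric (S[j,i] = S[i,j]). Assembling:

S = [[4, 2, -1.2],
 [2, 6.1667, -1.5],
 [-1.2, -1.5, 5.1]]


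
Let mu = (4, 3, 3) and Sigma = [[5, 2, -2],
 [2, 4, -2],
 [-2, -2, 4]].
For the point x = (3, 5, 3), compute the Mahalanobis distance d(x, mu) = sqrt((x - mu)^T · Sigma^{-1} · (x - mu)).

Step 1 — centre the observation: (x - mu) = (-1, 2, 0).

Step 2 — invert Sigma (cofactor / det for 3×3, or solve directly):
  Sigma^{-1} = [[0.2727, -0.0909, 0.0909],
 [-0.0909, 0.3636, 0.1364],
 [0.0909, 0.1364, 0.3636]].

Step 3 — form the quadratic (x - mu)^T · Sigma^{-1} · (x - mu):
  Sigma^{-1} · (x - mu) = (-0.4545, 0.8182, 0.1818).
  (x - mu)^T · [Sigma^{-1} · (x - mu)] = (-1)·(-0.4545) + (2)·(0.8182) + (0)·(0.1818) = 2.0909.

Step 4 — take square root: d = √(2.0909) ≈ 1.446.

d(x, mu) = √(2.0909) ≈ 1.446


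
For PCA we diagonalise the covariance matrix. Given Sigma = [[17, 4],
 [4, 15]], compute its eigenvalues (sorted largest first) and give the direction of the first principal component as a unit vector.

Step 1 — characteristic polynomial of 2×2 Sigma:
  det(Sigma - λI) = λ² - trace · λ + det = 0.
  trace = 17 + 15 = 32, det = 17·15 - (4)² = 239.
Step 2 — discriminant:
  Δ = trace² - 4·det = 1024 - 956 = 68.
Step 3 — eigenvalues:
  λ = (trace ± √Δ)/2 = (32 ± 8.2462)/2,
  λ_1 = 20.1231,  λ_2 = 11.8769.

Step 4 — unit eigenvector for λ_1: solve (Sigma - λ_1 I)v = 0. First row:
  (17 - 20.1231)·v_x + (4)·v_y = 0, i.e. (-3.1231)·v_x + (4)·v_y = 0,
  so v ∝ (b, λ_1 - a) = (4, 3.1231) = u.
  ||u|| = √((4)² + (3.1231)²) = √(25.7538) ≈ 5.0748,
  v_1 = u/||u|| ≈ (0.7882, 0.6154) (||v_1|| = 1).

λ_1 = 20.1231,  λ_2 = 11.8769;  v_1 ≈ (0.7882, 0.6154)


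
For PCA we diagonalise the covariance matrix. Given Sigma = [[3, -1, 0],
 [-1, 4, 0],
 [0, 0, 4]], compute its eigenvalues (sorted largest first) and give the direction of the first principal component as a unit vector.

Step 1 — characteristic polynomial p(λ) = det(λI - Sigma) = λ³ - tr·λ² + c_1·λ - det, where tr = trace, c_1 = sum of the principal 2×2 minors, det = det(Sigma):
  tr = 3 + 4 + 4 = 11,
  c_1 = (3·4 - (-1)²) + (3·4 - (0)²) + (4·4 - (0)²) = 11 + 12 + 16 = 39,
  det = 3·(4·4 - (0)²) - (-1)·((-1)·4 - (0)·(0)) + (0)·((-1)·(0) - 4·(0)) = 3·(16) - (-1)·(-4) + (0)·(0) = 44.
  So p(λ) = λ³ - 11λ² + 39λ - 44.
Step 2 — look for an integer root (rational root theorem: any rational root is an integer divisor of 44). Testing λ = 4:
  p(4) = 64 - 176 + 156 - 44 = 0  ✓
  Dividing out (λ - 4): p(λ) = (λ - 4)(λ² - 7λ + 11).
Step 3 — remaining eigenvalues from the quadratic λ² - 7λ + 11 = 0:
  Δ = 7² - 4·11 = 49 - 44 = 5,  λ = (7 ± √5)/2 = (7 ± 2.2361)/2 ≈ 4.618 or 2.382.
  Sorted: λ_1 = 4.618,  λ_2 = 4,  λ_3 = 2.382  (check: sum = 11 = tr ✓).

Step 4 — unit eigenvector for λ_1 ≈ 4.618: v spans the null space of (Sigma - λ_1 I), whose rows are
  r_1 = (-1.618, -1, 0),  r_2 = (-1, -0.618, 0),  r_3 = (0, 0, -0.618).
  v is orthogonal to every row, so take v ∝ r_1 × r_3 = ((-1)·(-0.618) - (0)·(0), (0)·(0) - (-1.618)·(-0.618), (-1.618)·(0) - (-1)·(0)) ≈ (0.618, -1, 0).
  Let u = (0.618, -1, 0).
  ||u|| = √((0.618)² + (-1)² + (0)²) = √(1.382) ≈ 1.1756,  v_1 = u/||u|| ≈ (0.5257, -0.8507, 0) (||v_1|| = 1).

λ_1 = 4.618,  λ_2 = 4,  λ_3 = 2.382;  v_1 ≈ (0.5257, -0.8507, 0)
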